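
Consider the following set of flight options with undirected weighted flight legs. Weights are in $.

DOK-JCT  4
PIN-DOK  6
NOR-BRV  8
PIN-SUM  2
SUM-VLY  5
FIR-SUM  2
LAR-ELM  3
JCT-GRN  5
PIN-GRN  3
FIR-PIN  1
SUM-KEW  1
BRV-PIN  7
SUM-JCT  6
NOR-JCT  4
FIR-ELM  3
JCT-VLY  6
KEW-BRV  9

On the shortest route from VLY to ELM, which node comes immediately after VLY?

Compare a few routes:
VLY–SUM–PIN–FIR–ELM: 5+2+1+3 = 11
VLY–JCT–SUM–FIR–ELM: 6+6+2+3 = 17
VLY–SUM–FIR–ELM: 5+2+3 = 10
VLY–JCT–SUM–PIN–FIR–ELM: 6+6+2+1+3 = 18
The minimum is $10 via VLY–SUM–FIR–ELM.
So from VLY the first move is to SUM.

SUM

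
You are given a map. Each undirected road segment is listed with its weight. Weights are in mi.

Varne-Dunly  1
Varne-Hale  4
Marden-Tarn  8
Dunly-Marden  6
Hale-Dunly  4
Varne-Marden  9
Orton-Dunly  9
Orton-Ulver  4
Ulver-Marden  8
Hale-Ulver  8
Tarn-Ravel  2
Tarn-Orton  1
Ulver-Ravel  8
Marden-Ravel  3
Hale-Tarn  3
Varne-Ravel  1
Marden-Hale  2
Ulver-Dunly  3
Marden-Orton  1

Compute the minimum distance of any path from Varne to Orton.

Settle nodes by increasing distance from Varne:
Varne: 0
Dunly: 1  (via Varne)
Ravel: 1  (via Varne)
Tarn: 3  (via Ravel)
Marden: 4  (via Ravel)
Orton: 4  (via Tarn)
Shortest route: Varne–Ravel–Tarn–Orton = 4 mi.

4 mi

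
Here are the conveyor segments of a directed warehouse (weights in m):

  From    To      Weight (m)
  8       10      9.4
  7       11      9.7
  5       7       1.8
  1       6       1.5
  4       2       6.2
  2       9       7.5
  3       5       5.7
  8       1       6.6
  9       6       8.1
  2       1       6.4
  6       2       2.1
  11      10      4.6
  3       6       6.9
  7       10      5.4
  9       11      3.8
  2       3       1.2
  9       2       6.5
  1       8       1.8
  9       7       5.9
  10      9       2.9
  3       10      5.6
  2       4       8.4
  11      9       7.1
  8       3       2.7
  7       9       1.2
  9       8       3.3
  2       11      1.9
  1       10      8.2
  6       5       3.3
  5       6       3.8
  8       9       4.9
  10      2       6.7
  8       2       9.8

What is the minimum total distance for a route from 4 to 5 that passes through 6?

17.4 m

Shortest 4→6: 4–2–1–6 = 14.1
Shortest 6→5: 6–5 = 3.3
Total via 6: 14.1 + 3.3 = 17.4 m.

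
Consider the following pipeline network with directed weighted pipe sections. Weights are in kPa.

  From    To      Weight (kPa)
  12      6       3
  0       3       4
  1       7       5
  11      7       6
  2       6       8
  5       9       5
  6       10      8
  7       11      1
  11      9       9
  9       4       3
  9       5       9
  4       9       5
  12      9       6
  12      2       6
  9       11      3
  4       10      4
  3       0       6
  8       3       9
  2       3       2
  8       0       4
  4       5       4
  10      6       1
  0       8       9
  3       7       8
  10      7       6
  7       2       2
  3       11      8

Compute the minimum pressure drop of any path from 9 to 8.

28 kPa

Shortest distances from 9:
9: 0
4: 3  (via 9)
11: 3  (via 9)
5: 7  (via 4)
10: 7  (via 4)
6: 8  (via 10)
7: 9  (via 11)
2: 11  (via 7)
3: 13  (via 2)
0: 19  (via 3)
8: 28  (via 0)
Shortest route: 9 → 11 → 7 → 2 → 3 → 0 → 8 = 28 kPa.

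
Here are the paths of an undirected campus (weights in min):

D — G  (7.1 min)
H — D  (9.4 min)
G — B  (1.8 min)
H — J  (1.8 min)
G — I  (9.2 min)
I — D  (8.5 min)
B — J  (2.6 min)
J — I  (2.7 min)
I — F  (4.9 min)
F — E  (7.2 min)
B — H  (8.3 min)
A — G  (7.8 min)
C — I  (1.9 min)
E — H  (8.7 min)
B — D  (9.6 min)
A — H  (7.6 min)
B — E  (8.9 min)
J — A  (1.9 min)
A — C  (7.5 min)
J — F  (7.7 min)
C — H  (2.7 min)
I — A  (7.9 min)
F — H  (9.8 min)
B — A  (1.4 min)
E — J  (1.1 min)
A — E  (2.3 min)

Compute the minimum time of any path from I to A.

Compare a few routes:
I–J–E–A: 2.7+1.1+2.3 = 6.1
I–J–A: 2.7+1.9 = 4.6
The minimum is 4.6 min via I–J–A.

4.6 min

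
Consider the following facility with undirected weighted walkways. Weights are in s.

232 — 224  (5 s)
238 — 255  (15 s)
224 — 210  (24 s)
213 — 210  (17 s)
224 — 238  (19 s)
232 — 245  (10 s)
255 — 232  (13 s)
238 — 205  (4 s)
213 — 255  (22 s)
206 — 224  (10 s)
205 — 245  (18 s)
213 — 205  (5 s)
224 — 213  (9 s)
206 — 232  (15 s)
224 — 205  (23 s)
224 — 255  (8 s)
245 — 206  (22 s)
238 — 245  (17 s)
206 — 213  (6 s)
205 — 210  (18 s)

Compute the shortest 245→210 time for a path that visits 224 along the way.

39 s

Shortest 245→224: 245–232–224 = 15
Best 224 to 210: 224–210 costing 24
Total via 224: 15 + 24 = 39 s.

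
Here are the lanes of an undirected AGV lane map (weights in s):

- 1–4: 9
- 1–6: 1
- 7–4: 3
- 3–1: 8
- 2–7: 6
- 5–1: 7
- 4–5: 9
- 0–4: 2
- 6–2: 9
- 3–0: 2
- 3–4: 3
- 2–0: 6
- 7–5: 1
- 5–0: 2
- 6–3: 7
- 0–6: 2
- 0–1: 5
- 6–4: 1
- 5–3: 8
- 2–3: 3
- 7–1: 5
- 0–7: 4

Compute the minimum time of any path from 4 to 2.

6 s

Shortest distances from 4:
4: 0
6: 1  (via 4)
0: 2  (via 4)
1: 2  (via 6)
3: 3  (via 4)
7: 3  (via 4)
5: 4  (via 0)
2: 6  (via 3)
Shortest route: 4 → 3 → 2 = 6 s.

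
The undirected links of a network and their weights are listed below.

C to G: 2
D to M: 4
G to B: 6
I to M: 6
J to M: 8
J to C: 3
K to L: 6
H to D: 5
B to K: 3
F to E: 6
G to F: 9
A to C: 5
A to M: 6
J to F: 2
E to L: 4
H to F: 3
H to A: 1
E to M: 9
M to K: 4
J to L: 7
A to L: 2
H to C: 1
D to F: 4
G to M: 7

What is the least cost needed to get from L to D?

8

Compare a few routes:
L → A → H → D: 2+1+5 = 8
L → A → M → D: 2+6+4 = 12
L → A → H → F → D: 2+1+3+4 = 10
Cheapest is L → A → H → D at 8.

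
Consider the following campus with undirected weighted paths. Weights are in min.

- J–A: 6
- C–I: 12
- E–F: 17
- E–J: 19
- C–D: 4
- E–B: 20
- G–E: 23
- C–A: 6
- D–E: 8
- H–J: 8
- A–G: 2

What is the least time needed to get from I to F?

41 min

Settle nodes by increasing distance from I:
I: 0
C: 12  (via I)
D: 16  (via C)
A: 18  (via C)
G: 20  (via A)
E: 24  (via D)
J: 24  (via A)
H: 32  (via J)
F: 41  (via E)
Shortest route: I → C → D → E → F = 41 min.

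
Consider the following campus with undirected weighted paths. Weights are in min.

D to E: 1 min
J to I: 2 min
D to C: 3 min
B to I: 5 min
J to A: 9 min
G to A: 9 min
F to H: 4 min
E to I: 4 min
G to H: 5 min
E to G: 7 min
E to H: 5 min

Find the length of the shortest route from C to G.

Compare a few routes:
C - D - E - H - G: 3+1+5+5 = 14
C - D - E - G: 3+1+7 = 11
Cheapest is C - D - E - G at 11 min.

11 min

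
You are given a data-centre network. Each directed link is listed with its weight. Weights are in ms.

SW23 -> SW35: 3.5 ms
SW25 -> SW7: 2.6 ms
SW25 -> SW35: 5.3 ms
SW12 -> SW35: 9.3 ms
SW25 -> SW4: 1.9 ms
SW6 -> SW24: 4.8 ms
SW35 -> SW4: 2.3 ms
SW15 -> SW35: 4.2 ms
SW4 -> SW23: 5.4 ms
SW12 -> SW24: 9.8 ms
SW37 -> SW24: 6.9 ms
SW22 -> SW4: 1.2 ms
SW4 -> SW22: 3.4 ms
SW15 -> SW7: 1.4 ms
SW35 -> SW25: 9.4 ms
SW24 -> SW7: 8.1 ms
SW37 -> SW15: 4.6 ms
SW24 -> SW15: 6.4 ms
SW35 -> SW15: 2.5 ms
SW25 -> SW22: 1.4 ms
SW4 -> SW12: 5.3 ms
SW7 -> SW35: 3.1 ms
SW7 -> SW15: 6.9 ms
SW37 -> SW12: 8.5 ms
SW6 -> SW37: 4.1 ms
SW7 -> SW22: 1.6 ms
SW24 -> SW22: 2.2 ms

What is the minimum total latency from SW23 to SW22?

9 ms

Candidate routes:
SW23–SW35–SW15–SW7–SW22: 3.5+2.5+1.4+1.6 = 9
SW23–SW35–SW4–SW22: 3.5+2.3+3.4 = 9.2
Cheapest is SW23–SW35–SW15–SW7–SW22 at 9 ms.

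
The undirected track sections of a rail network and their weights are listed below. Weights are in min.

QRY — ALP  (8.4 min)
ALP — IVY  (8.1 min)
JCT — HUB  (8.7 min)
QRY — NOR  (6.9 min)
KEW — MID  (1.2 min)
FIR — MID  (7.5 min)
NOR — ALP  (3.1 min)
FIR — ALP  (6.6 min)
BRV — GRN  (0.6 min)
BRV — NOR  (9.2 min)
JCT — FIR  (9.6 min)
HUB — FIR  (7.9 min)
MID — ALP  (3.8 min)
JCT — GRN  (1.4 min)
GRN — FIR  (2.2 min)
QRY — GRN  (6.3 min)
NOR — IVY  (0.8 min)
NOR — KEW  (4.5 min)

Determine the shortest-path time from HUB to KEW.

16.6 min

Running Dijkstra from HUB:
HUB: 0
FIR: 7.9  (via HUB)
JCT: 8.7  (via HUB)
GRN: 10.1  (via FIR)
BRV: 10.7  (via GRN)
ALP: 14.5  (via FIR)
MID: 15.4  (via FIR)
QRY: 16.4  (via GRN)
KEW: 16.6  (via MID)
Shortest route: HUB–FIR–MID–KEW = 16.6 min.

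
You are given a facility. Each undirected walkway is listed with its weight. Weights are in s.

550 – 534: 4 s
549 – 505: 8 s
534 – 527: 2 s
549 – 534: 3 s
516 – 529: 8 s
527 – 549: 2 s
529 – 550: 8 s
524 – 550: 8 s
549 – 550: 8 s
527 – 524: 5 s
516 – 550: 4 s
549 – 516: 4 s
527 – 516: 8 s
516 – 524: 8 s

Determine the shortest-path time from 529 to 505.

20 s

Running Dijkstra from 529:
529: 0
516: 8  (via 529)
550: 8  (via 529)
534: 12  (via 550)
549: 12  (via 516)
527: 14  (via 534)
524: 16  (via 516)
505: 20  (via 549)
Shortest route: 529 → 516 → 549 → 505 = 20 s.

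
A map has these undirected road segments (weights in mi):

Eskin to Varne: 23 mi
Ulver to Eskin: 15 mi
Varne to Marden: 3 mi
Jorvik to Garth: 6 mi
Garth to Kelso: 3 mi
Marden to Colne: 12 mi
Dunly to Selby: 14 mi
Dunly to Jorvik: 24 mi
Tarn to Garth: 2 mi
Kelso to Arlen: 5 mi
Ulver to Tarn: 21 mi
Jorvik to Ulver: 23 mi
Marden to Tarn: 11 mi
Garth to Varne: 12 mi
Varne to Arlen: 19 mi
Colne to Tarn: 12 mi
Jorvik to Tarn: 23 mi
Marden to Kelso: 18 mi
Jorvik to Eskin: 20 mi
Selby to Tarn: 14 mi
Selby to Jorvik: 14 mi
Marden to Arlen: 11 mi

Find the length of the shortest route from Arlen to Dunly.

Candidate routes:
Arlen → Kelso → Garth → Jorvik → Selby → Dunly: 5+3+6+14+14 = 42
Arlen → Kelso → Garth → Jorvik → Dunly: 5+3+6+24 = 38
Cheapest is Arlen → Kelso → Garth → Jorvik → Dunly at 38 mi.

38 mi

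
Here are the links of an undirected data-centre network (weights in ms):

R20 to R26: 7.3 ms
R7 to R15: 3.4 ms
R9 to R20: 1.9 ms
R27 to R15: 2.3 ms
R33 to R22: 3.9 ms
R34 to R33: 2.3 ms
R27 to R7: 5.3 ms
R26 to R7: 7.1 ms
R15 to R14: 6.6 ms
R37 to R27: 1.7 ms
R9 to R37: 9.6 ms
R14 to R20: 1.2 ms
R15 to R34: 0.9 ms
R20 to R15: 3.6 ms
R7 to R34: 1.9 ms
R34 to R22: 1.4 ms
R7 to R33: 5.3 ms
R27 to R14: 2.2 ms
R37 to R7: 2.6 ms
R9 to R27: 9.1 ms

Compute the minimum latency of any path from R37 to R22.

Running Dijkstra from R37:
R37: 0
R27: 1.7  (via R37)
R7: 2.6  (via R37)
R14: 3.9  (via R27)
R15: 4  (via R27)
R34: 4.5  (via R7)
R20: 5.1  (via R14)
R22: 5.9  (via R34)
Shortest route: R37–R7–R34–R22 = 5.9 ms.

5.9 ms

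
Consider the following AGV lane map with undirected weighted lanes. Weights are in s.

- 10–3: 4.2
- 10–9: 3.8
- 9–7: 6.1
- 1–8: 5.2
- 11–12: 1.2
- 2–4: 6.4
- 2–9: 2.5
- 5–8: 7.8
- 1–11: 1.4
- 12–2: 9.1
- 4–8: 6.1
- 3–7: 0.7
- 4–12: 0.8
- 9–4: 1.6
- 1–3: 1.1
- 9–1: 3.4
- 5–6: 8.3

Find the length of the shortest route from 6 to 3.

Enumerating some paths:
6 - 5 - 8 - 4 - 9 - 1 - 3: 8.3+7.8+6.1+1.6+3.4+1.1 = 28.3
6 - 5 - 8 - 4 - 12 - 11 - 1 - 3: 8.3+7.8+6.1+0.8+1.2+1.4+1.1 = 26.7
6 - 5 - 8 - 1 - 3: 8.3+7.8+5.2+1.1 = 22.4
Cheapest is 6 - 5 - 8 - 1 - 3 at 22.4 s.

22.4 s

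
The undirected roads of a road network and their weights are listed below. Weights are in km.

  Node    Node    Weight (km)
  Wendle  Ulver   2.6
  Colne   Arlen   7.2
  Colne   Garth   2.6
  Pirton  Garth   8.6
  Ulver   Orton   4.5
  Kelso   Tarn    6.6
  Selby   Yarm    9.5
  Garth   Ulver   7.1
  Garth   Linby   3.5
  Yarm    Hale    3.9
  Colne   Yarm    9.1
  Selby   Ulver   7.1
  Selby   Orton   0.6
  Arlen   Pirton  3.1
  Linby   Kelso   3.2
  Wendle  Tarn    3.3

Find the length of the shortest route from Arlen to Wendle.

19.5 km

Settle nodes by increasing distance from Arlen:
Arlen: 0
Pirton: 3.1  (via Arlen)
Colne: 7.2  (via Arlen)
Garth: 9.8  (via Colne)
Linby: 13.3  (via Garth)
Yarm: 16.3  (via Colne)
Kelso: 16.5  (via Linby)
Ulver: 16.9  (via Garth)
Wendle: 19.5  (via Ulver)
Shortest route: Arlen–Colne–Garth–Ulver–Wendle = 19.5 km.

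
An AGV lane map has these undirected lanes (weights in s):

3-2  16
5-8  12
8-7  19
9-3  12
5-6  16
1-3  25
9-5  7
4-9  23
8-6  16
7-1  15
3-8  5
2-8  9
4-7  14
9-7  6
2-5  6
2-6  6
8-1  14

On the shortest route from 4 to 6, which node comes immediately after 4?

7

Candidate routes:
4 - 9 - 5 - 2 - 6: 23+7+6+6 = 42
4 - 7 - 9 - 5 - 2 - 6: 14+6+7+6+6 = 39
4 - 9 - 5 - 6: 23+7+16 = 46
4 - 7 - 9 - 5 - 6: 14+6+7+16 = 43
The minimum is 39 s via 4 - 7 - 9 - 5 - 2 - 6.
So from 4 the first move is to 7.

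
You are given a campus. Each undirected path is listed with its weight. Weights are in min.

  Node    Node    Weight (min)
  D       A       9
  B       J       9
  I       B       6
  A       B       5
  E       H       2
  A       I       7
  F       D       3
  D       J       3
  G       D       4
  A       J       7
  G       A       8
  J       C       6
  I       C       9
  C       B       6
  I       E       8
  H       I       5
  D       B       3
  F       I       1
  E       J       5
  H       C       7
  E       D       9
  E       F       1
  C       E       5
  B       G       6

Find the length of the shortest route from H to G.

Settle nodes by increasing distance from H:
H: 0
E: 2  (via H)
F: 3  (via E)
I: 4  (via F)
D: 6  (via F)
C: 7  (via H)
J: 7  (via E)
B: 9  (via D)
G: 10  (via D)
Shortest route: H–E–F–D–G = 10 min.

10 min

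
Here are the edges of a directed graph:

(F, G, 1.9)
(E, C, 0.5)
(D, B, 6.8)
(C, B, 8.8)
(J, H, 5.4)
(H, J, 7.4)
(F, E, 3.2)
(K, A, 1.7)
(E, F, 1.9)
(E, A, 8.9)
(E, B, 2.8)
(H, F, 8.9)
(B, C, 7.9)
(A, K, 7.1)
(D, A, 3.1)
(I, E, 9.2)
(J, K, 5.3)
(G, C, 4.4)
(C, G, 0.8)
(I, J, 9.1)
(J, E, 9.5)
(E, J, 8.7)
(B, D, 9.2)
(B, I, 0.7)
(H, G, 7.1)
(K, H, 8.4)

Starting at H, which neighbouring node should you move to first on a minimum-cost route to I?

F

Enumerating some paths:
H - G - C - B - I: 7.1+4.4+8.8+0.7 = 21
H - J - E - B - I: 7.4+9.5+2.8+0.7 = 20.4
H - F - E - B - I: 8.9+3.2+2.8+0.7 = 15.6
Cheapest is H - F - E - B - I at 15.6.
So from H the first move is to F.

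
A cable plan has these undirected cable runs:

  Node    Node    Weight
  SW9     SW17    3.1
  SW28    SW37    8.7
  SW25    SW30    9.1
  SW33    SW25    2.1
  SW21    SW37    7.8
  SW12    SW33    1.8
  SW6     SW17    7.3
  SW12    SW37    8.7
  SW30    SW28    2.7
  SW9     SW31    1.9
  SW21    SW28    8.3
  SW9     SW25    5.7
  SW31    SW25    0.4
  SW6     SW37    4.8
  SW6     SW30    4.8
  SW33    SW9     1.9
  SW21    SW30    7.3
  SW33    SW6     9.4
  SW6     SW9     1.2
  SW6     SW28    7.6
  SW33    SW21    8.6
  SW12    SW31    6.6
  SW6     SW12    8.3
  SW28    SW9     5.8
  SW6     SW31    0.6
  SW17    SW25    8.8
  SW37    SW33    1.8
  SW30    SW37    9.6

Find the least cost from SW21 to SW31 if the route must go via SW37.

12.1

Best SW21 to SW37: SW21 → SW37 costing 7.8
Best SW37 to SW31: SW37 → SW33 → SW25 → SW31 costing 4.3
Total via SW37: 7.8 + 4.3 = 12.1.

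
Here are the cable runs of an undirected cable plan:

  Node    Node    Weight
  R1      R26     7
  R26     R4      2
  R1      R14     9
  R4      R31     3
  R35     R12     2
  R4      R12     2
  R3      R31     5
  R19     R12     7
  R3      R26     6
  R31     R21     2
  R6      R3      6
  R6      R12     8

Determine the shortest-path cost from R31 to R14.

Compare a few routes:
R31 - R4 - R26 - R1 - R14: 3+2+7+9 = 21
R31 - R4 - R12 - R6 - R3 - R26 - R1 - R14: 3+2+8+6+6+7+9 = 41
R31 - R3 - R26 - R1 - R14: 5+6+7+9 = 27
R31 - R3 - R6 - R12 - R4 - R26 - R1 - R14: 5+6+8+2+2+7+9 = 39
The minimum is 21 via R31 - R4 - R26 - R1 - R14.

21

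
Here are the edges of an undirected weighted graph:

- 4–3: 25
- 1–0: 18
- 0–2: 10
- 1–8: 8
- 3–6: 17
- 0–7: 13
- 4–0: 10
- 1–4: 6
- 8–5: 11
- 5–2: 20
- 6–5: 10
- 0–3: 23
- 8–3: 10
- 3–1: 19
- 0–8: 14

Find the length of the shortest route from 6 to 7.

48

Enumerating some paths:
6 - 5 - 8 - 0 - 7: 10+11+14+13 = 48
6 - 3 - 8 - 0 - 7: 17+10+14+13 = 54
6 - 5 - 2 - 0 - 7: 10+20+10+13 = 53
6 - 3 - 0 - 7: 17+23+13 = 53
Cheapest is 6 - 5 - 8 - 0 - 7 at 48.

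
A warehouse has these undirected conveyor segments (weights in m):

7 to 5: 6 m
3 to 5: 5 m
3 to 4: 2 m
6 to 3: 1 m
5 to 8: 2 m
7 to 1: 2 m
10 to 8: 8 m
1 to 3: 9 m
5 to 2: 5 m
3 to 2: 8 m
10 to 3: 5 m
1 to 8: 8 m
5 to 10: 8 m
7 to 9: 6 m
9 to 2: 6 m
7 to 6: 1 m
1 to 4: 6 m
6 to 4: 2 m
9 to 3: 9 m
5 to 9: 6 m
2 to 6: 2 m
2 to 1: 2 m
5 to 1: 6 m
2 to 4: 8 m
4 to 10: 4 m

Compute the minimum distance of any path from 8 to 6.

8 m

Enumerating some paths:
8 - 5 - 2 - 6: 2+5+2 = 9
8 - 5 - 3 - 6: 2+5+1 = 8
8 - 5 - 7 - 6: 2+6+1 = 9
Cheapest is 8 - 5 - 3 - 6 at 8 m.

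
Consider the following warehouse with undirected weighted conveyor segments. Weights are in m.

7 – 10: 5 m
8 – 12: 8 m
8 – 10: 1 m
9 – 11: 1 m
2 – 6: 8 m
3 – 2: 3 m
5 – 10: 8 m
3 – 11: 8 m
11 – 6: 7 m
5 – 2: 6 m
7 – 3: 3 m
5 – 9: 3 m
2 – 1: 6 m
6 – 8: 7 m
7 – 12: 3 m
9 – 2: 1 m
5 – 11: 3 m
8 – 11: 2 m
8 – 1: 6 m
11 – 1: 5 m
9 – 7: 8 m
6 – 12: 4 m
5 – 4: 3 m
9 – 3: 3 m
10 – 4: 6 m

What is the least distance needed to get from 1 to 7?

Enumerating some paths:
1–8–10–7: 6+1+5 = 12
1–2–9–3–7: 6+1+3+3 = 13
The minimum is 12 m via 1–8–10–7.

12 m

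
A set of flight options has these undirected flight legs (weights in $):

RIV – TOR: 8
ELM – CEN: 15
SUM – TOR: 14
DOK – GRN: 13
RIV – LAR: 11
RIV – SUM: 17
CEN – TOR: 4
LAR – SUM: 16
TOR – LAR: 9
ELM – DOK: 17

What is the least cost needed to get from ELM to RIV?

Running Dijkstra from ELM:
ELM: 0
CEN: 15  (via ELM)
DOK: 17  (via ELM)
TOR: 19  (via CEN)
RIV: 27  (via TOR)
Shortest route: ELM → CEN → TOR → RIV = $27.

$27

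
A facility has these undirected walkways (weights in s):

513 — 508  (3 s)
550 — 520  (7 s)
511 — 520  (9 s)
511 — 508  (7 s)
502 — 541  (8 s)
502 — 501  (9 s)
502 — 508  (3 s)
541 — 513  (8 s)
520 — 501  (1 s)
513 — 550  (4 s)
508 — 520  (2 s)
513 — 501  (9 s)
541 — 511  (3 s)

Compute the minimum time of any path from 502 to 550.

10 s

Settle nodes by increasing distance from 502:
502: 0
508: 3  (via 502)
520: 5  (via 508)
501: 6  (via 520)
513: 6  (via 508)
541: 8  (via 502)
511: 10  (via 508)
550: 10  (via 513)
Shortest route: 502–508–513–550 = 10 s.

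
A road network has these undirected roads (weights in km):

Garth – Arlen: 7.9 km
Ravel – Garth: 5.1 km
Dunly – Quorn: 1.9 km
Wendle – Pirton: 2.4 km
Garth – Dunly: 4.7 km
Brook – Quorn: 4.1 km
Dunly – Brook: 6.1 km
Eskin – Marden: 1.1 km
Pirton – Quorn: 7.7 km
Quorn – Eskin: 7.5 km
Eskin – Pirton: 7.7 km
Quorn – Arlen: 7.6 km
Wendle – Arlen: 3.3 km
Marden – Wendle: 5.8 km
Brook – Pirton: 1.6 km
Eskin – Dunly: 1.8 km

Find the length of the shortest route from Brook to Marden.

8.9 km

Enumerating some paths:
Brook → Quorn → Dunly → Eskin → Marden: 4.1+1.9+1.8+1.1 = 8.9
Brook → Dunly → Eskin → Marden: 6.1+1.8+1.1 = 9
Cheapest is Brook → Quorn → Dunly → Eskin → Marden at 8.9 km.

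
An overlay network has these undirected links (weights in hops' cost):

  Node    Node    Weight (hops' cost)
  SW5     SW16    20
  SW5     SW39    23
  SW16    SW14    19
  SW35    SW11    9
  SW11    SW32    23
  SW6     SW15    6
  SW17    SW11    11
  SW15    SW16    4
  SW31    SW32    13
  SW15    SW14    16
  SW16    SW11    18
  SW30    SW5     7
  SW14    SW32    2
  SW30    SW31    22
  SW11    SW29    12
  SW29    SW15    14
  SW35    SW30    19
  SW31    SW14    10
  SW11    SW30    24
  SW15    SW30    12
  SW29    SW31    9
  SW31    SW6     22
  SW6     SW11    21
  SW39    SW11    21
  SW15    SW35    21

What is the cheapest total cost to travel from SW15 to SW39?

Settle nodes by increasing distance from SW15:
SW15: 0
SW16: 4  (via SW15)
SW6: 6  (via SW15)
SW30: 12  (via SW15)
SW29: 14  (via SW15)
SW14: 16  (via SW15)
SW32: 18  (via SW14)
SW5: 19  (via SW30)
SW35: 21  (via SW15)
SW11: 22  (via SW16)
SW31: 23  (via SW29)
SW17: 33  (via SW11)
SW39: 42  (via SW5)
Shortest route: SW15 → SW30 → SW5 → SW39 = 42 hops' cost.

42 hops' cost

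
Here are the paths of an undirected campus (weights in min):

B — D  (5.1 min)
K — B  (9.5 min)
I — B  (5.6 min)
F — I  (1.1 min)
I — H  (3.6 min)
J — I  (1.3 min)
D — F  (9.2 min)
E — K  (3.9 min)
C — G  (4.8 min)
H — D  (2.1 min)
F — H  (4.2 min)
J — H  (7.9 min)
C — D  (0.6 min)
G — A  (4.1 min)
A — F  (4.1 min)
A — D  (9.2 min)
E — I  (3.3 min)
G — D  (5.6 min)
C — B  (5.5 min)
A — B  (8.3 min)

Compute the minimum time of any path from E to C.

Settle nodes by increasing distance from E:
E: 0
I: 3.3  (via E)
K: 3.9  (via E)
F: 4.4  (via I)
J: 4.6  (via I)
H: 6.9  (via I)
A: 8.5  (via F)
B: 8.9  (via I)
D: 9  (via H)
C: 9.6  (via D)
Shortest route: E–I–H–D–C = 9.6 min.

9.6 min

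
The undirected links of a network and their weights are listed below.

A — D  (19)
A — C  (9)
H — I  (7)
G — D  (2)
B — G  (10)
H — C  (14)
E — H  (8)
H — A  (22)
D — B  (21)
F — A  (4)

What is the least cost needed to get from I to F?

Compare a few routes:
I - H - C - A - F: 7+14+9+4 = 34
I - H - A - F: 7+22+4 = 33
The minimum is 33 via I - H - A - F.

33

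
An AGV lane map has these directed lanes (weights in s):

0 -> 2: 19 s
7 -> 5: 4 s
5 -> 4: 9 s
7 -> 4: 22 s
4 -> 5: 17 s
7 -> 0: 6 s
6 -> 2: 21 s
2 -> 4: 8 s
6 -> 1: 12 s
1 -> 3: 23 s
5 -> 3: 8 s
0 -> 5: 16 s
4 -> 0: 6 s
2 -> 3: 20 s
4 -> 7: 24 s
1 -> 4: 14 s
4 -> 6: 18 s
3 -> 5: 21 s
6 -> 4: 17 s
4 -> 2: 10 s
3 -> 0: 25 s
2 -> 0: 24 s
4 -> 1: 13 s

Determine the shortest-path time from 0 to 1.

38 s

Running Dijkstra from 0:
0: 0
5: 16  (via 0)
2: 19  (via 0)
3: 24  (via 5)
4: 25  (via 5)
1: 38  (via 4)
Shortest route: 0–5–4–1 = 38 s.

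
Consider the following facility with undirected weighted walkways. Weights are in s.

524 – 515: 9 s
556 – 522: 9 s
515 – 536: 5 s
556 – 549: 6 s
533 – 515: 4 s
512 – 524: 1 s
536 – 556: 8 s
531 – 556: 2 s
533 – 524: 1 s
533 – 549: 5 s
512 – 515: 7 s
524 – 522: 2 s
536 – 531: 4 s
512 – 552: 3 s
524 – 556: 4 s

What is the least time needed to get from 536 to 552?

Running Dijkstra from 536:
536: 0
531: 4  (via 536)
515: 5  (via 536)
556: 6  (via 531)
533: 9  (via 515)
524: 10  (via 556)
512: 11  (via 524)
549: 12  (via 556)
522: 12  (via 524)
552: 14  (via 512)
Shortest route: 536–531–556–524–512–552 = 14 s.

14 s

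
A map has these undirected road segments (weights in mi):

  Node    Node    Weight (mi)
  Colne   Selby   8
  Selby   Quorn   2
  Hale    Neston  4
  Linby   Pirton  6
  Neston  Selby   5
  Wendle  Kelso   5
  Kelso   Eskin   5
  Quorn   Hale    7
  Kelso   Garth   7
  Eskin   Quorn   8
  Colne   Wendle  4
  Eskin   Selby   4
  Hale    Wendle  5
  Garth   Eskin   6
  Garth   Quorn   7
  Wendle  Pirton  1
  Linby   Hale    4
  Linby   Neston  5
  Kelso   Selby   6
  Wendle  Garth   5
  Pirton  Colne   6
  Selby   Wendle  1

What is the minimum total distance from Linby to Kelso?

Shortest distances from Linby:
Linby: 0
Hale: 4  (via Linby)
Neston: 5  (via Linby)
Pirton: 6  (via Linby)
Wendle: 7  (via Pirton)
Selby: 8  (via Wendle)
Quorn: 10  (via Selby)
Colne: 11  (via Wendle)
Eskin: 12  (via Selby)
Garth: 12  (via Wendle)
Kelso: 12  (via Wendle)
Shortest route: Linby → Pirton → Wendle → Kelso = 12 mi.

12 mi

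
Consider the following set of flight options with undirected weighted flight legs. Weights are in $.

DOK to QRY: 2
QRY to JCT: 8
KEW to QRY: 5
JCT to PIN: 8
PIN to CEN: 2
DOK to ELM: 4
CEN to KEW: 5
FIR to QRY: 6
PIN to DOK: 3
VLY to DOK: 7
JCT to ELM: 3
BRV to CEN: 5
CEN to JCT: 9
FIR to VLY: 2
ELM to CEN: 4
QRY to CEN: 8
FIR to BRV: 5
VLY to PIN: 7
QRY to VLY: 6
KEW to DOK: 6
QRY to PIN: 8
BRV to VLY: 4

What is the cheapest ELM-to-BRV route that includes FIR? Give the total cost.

$17

Shortest ELM→FIR: ELM → DOK → QRY → FIR = 12
Shortest FIR→BRV: FIR → BRV = 5
Total via FIR: 12 + 5 = $17.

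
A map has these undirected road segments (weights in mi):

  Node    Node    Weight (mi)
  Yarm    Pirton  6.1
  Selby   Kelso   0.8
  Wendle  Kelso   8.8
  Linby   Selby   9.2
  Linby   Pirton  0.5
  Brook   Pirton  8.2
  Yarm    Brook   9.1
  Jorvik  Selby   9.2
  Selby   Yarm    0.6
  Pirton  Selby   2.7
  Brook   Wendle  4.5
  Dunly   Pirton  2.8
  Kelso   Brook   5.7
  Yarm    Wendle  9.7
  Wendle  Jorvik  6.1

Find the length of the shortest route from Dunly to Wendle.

15.1 mi

Candidate routes:
Dunly → Pirton → Selby → Kelso → Wendle: 2.8+2.7+0.8+8.8 = 15.1
Dunly → Pirton → Brook → Wendle: 2.8+8.2+4.5 = 15.5
The minimum is 15.1 mi via Dunly → Pirton → Selby → Kelso → Wendle.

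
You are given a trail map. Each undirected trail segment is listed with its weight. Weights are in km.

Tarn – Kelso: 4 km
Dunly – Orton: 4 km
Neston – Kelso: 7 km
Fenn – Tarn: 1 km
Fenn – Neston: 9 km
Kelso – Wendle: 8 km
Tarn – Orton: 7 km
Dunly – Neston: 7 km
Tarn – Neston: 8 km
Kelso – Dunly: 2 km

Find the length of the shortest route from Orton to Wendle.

Shortest distances from Orton:
Orton: 0
Dunly: 4  (via Orton)
Kelso: 6  (via Dunly)
Tarn: 7  (via Orton)
Fenn: 8  (via Tarn)
Neston: 11  (via Dunly)
Wendle: 14  (via Kelso)
Shortest route: Orton → Dunly → Kelso → Wendle = 14 km.

14 km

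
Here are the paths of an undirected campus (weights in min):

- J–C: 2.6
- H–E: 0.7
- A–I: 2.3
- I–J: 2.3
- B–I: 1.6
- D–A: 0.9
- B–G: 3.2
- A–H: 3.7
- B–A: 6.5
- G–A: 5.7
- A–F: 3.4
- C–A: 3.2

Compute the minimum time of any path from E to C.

7.6 min

Settle nodes by increasing distance from E:
E: 0
H: 0.7  (via E)
A: 4.4  (via H)
D: 5.3  (via A)
I: 6.7  (via A)
C: 7.6  (via A)
Shortest route: E → H → A → C = 7.6 min.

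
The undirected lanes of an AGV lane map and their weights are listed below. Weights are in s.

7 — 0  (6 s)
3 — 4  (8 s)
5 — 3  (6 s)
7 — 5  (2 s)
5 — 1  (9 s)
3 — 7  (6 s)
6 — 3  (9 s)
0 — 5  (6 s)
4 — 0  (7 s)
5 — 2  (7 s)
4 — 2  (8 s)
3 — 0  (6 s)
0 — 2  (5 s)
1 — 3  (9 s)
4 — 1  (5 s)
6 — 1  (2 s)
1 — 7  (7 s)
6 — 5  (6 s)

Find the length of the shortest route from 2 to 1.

13 s

Candidate routes:
2 → 5 → 7 → 1: 7+2+7 = 16
2 → 5 → 1: 7+9 = 16
2 → 4 → 1: 8+5 = 13
2 → 5 → 6 → 1: 7+6+2 = 15
The minimum is 13 s via 2 → 4 → 1.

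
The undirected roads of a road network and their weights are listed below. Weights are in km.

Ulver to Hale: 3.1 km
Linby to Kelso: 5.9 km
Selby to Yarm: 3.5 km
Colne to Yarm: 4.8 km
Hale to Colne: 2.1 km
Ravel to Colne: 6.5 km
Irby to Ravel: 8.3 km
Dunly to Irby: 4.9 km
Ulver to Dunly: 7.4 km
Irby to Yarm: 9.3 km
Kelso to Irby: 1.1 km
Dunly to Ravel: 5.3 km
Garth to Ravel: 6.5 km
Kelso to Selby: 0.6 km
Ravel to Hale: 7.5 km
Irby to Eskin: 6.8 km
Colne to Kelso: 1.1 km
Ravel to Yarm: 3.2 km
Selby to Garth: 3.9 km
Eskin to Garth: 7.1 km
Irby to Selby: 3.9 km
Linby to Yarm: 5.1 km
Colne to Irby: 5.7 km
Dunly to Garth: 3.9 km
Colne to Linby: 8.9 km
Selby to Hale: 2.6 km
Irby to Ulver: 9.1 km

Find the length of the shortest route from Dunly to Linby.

11.9 km

Shortest distances from Dunly:
Dunly: 0
Garth: 3.9  (via Dunly)
Irby: 4.9  (via Dunly)
Ravel: 5.3  (via Dunly)
Kelso: 6  (via Irby)
Selby: 6.6  (via Kelso)
Colne: 7.1  (via Kelso)
Ulver: 7.4  (via Dunly)
Yarm: 8.5  (via Ravel)
Hale: 9.2  (via Selby)
Eskin: 11  (via Garth)
Linby: 11.9  (via Kelso)
Shortest route: Dunly–Irby–Kelso–Linby = 11.9 km.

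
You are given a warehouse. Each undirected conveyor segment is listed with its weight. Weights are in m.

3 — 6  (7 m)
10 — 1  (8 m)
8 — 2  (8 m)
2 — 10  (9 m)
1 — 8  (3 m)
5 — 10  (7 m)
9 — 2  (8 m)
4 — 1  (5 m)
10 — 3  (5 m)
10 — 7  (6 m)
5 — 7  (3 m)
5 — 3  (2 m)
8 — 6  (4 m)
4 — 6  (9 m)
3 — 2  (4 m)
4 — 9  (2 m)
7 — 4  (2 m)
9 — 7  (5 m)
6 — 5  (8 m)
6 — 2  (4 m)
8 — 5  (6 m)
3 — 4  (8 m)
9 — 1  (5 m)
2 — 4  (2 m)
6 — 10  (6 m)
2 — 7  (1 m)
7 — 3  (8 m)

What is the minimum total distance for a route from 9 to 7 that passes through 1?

12 m

Shortest 9→1: 9 → 1 = 5
Best 1 to 7: 1 → 4 → 7 costing 7
Total via 1: 5 + 7 = 12 m.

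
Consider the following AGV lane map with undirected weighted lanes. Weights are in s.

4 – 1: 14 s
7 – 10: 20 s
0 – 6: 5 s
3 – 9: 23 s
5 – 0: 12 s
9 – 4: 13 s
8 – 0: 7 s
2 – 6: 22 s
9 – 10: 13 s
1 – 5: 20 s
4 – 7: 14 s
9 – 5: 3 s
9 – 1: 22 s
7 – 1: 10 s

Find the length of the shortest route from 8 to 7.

49 s

Enumerating some paths:
8 → 0 → 5 → 9 → 4 → 7: 7+12+3+13+14 = 49
8 → 0 → 5 → 9 → 1 → 7: 7+12+3+22+10 = 54
Cheapest is 8 → 0 → 5 → 9 → 4 → 7 at 49 s.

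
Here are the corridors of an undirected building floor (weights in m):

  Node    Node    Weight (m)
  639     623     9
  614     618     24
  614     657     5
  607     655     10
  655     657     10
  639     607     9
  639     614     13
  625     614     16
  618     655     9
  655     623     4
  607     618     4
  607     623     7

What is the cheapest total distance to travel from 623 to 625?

Enumerating some paths:
623 → 607 → 639 → 614 → 625: 7+9+13+16 = 45
623 → 655 → 657 → 614 → 625: 4+10+5+16 = 35
623 → 639 → 614 → 625: 9+13+16 = 38
The minimum is 35 m via 623 → 655 → 657 → 614 → 625.

35 m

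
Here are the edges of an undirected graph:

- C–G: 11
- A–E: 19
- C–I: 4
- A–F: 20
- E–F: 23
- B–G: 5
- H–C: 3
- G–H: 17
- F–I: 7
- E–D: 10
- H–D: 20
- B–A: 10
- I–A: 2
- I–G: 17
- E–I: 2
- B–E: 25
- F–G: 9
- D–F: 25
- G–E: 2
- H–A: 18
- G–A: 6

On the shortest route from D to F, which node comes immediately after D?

Candidate routes:
D - E - I - F: 10+2+7 = 19
D - E - G - F: 10+2+9 = 21
D - F: 25 = 25
The minimum is 19 via D - E - I - F.
So from D the first move is to E.

E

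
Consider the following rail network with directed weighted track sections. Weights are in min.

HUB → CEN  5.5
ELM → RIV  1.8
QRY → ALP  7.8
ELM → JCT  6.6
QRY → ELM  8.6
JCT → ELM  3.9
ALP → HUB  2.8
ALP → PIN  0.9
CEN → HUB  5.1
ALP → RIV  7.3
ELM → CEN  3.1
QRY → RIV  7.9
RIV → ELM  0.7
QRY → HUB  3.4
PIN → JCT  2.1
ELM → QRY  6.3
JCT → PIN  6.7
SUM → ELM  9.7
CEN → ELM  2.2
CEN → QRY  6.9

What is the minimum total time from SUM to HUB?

Candidate routes:
SUM → ELM → CEN → HUB: 9.7+3.1+5.1 = 17.9
SUM → ELM → QRY → HUB: 9.7+6.3+3.4 = 19.4
Cheapest is SUM → ELM → CEN → HUB at 17.9 min.

17.9 min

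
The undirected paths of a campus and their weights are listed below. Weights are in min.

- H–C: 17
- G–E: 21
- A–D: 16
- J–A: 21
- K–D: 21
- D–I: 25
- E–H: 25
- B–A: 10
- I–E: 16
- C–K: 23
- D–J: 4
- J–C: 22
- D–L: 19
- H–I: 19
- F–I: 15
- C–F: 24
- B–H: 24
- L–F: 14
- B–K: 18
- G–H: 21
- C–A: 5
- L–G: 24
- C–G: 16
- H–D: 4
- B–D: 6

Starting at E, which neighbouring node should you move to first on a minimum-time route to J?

Enumerating some paths:
E → H → D → J: 25+4+4 = 33
E → I → H → D → J: 16+19+4+4 = 43
The minimum is 33 min via E → H → D → J.
So from E the first move is to H.

H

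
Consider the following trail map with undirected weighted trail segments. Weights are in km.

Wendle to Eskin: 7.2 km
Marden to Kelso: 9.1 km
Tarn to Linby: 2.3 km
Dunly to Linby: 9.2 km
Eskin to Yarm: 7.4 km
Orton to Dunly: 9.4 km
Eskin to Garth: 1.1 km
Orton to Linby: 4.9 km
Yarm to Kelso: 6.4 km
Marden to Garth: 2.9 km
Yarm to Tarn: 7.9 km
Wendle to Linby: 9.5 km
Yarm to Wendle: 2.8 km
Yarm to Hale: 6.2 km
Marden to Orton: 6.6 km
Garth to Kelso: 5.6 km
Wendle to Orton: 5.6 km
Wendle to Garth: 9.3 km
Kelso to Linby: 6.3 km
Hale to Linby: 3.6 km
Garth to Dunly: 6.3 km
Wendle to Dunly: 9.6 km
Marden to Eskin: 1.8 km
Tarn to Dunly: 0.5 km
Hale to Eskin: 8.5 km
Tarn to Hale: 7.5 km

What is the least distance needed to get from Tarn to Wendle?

10.1 km

Enumerating some paths:
Tarn - Linby - Wendle: 2.3+9.5 = 11.8
Tarn - Dunly - Wendle: 0.5+9.6 = 10.1
Tarn - Yarm - Wendle: 7.9+2.8 = 10.7
Tarn - Linby - Orton - Wendle: 2.3+4.9+5.6 = 12.8
Cheapest is Tarn - Dunly - Wendle at 10.1 km.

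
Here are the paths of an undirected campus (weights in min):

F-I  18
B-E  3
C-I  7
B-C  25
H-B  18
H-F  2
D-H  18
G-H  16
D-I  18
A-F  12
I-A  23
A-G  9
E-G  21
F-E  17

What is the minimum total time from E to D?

37 min

Settle nodes by increasing distance from E:
E: 0
B: 3  (via E)
F: 17  (via E)
H: 19  (via F)
G: 21  (via E)
C: 28  (via B)
A: 29  (via F)
I: 35  (via F)
D: 37  (via H)
Shortest route: E → F → H → D = 37 min.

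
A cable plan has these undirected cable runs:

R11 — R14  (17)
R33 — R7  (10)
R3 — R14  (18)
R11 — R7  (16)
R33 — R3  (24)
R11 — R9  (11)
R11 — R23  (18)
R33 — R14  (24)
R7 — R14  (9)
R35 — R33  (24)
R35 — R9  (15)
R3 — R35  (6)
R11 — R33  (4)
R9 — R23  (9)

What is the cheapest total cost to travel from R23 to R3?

Compare a few routes:
R23 - R9 - R35 - R3: 9+15+6 = 30
R23 - R11 - R33 - R3: 18+4+24 = 46
Cheapest is R23 - R9 - R35 - R3 at 30.

30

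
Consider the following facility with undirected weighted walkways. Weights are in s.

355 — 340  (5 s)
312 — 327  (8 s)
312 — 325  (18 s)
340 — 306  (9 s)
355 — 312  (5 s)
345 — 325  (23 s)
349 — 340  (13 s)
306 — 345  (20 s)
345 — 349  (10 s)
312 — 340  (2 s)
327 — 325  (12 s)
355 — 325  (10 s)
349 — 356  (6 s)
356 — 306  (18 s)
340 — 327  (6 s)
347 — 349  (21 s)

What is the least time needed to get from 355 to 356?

24 s

Enumerating some paths:
355–312–340–349–356: 5+2+13+6 = 26
355–340–349–356: 5+13+6 = 24
355–340–306–356: 5+9+18 = 32
The minimum is 24 s via 355–340–349–356.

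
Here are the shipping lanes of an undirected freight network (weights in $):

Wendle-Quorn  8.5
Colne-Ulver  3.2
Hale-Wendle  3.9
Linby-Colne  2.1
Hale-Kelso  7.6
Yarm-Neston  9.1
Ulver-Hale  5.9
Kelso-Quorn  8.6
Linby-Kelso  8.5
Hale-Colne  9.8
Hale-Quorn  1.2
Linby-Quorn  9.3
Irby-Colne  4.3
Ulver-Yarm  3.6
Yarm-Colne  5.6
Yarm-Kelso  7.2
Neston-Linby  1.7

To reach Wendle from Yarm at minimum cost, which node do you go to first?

Ulver

Candidate routes:
Yarm–Colne–Ulver–Hale–Wendle: 5.6+3.2+5.9+3.9 = 18.6
Yarm–Ulver–Hale–Wendle: 3.6+5.9+3.9 = 13.4
Cheapest is Yarm–Ulver–Hale–Wendle at $13.4.
So from Yarm the first move is to Ulver.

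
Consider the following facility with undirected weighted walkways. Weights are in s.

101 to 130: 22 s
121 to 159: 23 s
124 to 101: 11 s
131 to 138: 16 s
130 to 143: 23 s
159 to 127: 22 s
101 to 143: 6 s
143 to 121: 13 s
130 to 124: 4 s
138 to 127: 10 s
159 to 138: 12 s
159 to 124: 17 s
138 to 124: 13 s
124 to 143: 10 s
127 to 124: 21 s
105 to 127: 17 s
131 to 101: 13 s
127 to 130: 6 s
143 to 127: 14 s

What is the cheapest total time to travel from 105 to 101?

Compare a few routes:
105 → 127 → 143 → 101: 17+14+6 = 37
105 → 127 → 130 → 124 → 101: 17+6+4+11 = 38
Cheapest is 105 → 127 → 143 → 101 at 37 s.

37 s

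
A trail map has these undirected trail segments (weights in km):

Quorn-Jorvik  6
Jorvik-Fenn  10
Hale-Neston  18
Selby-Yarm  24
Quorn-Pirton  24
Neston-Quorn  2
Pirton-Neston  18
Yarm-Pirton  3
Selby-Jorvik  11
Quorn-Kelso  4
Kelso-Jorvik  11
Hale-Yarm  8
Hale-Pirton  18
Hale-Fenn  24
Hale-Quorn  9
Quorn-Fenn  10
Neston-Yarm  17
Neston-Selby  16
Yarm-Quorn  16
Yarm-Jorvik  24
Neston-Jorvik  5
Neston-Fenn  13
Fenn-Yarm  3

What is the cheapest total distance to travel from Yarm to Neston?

15 km

Compare a few routes:
Yarm–Fenn–Quorn–Neston: 3+10+2 = 15
Yarm–Neston: 17 = 17
Yarm–Fenn–Neston: 3+13 = 16
The minimum is 15 km via Yarm–Fenn–Quorn–Neston.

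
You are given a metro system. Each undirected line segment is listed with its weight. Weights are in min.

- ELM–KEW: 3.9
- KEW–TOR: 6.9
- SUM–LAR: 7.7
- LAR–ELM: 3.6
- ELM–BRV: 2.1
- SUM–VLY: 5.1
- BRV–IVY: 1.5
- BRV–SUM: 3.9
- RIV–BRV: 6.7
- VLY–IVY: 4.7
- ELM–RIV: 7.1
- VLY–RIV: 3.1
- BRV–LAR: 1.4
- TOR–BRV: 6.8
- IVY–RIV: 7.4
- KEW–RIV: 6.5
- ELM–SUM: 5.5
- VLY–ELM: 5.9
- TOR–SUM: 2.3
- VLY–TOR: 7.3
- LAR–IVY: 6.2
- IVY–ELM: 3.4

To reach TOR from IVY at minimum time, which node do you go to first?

Compare a few routes:
IVY–BRV–TOR: 1.5+6.8 = 8.3
IVY–ELM–SUM–TOR: 3.4+5.5+2.3 = 11.2
IVY–BRV–SUM–TOR: 1.5+3.9+2.3 = 7.7
Cheapest is IVY–BRV–SUM–TOR at 7.7 min.
So from IVY the first move is to BRV.

BRV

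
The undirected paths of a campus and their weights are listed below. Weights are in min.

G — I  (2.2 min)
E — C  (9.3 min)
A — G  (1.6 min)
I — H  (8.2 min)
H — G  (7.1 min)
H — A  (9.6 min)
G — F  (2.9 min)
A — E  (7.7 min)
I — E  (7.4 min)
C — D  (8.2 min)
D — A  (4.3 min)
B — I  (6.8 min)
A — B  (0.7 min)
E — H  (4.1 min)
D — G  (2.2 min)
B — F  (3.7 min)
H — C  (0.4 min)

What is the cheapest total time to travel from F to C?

10.4 min

Settle nodes by increasing distance from F:
F: 0
G: 2.9  (via F)
B: 3.7  (via F)
A: 4.4  (via B)
D: 5.1  (via G)
I: 5.1  (via G)
H: 10  (via G)
C: 10.4  (via H)
Shortest route: F–G–H–C = 10.4 min.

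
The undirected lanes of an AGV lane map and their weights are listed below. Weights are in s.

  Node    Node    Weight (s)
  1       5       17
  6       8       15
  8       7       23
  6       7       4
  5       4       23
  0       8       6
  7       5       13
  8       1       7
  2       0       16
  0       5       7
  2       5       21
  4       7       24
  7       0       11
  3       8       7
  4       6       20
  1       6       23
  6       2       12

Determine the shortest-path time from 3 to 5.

20 s

Enumerating some paths:
3–8–0–7–5: 7+6+11+13 = 37
3–8–0–5: 7+6+7 = 20
3–8–1–5: 7+7+17 = 31
The minimum is 20 s via 3–8–0–5.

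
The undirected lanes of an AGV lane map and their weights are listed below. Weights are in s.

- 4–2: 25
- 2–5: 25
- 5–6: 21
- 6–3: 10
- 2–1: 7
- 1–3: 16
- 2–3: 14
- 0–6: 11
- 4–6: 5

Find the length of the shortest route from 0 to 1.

Compare a few routes:
0–6–3–2–1: 11+10+14+7 = 42
0–6–4–2–1: 11+5+25+7 = 48
0–6–3–1: 11+10+16 = 37
The minimum is 37 s via 0–6–3–1.

37 s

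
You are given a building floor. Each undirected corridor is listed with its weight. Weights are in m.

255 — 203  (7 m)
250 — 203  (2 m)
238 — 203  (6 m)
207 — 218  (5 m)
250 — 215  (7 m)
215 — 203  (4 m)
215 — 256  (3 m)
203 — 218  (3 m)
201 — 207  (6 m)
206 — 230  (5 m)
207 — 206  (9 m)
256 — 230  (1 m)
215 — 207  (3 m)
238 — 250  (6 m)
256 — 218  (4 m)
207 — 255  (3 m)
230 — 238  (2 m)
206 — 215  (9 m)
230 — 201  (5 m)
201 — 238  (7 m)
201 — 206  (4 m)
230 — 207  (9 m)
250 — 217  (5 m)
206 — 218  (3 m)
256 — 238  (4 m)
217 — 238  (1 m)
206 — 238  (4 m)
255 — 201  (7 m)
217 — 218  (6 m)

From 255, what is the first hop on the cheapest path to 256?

207

Candidate routes:
255 - 207 - 218 - 256: 3+5+4 = 12
255 - 207 - 230 - 256: 3+9+1 = 13
255 - 201 - 230 - 256: 7+5+1 = 13
255 - 207 - 215 - 256: 3+3+3 = 9
The minimum is 9 m via 255 - 207 - 215 - 256.
So from 255 the first move is to 207.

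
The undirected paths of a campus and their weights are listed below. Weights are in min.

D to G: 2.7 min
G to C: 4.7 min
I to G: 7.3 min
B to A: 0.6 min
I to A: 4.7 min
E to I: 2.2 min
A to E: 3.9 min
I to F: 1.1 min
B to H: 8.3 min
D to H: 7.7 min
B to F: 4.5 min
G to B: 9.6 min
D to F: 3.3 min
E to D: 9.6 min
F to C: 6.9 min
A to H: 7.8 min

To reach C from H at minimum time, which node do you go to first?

D

Compare a few routes:
H–D–F–C: 7.7+3.3+6.9 = 17.9
H–D–G–C: 7.7+2.7+4.7 = 15.1
The minimum is 15.1 min via H–D–G–C.
So from H the first move is to D.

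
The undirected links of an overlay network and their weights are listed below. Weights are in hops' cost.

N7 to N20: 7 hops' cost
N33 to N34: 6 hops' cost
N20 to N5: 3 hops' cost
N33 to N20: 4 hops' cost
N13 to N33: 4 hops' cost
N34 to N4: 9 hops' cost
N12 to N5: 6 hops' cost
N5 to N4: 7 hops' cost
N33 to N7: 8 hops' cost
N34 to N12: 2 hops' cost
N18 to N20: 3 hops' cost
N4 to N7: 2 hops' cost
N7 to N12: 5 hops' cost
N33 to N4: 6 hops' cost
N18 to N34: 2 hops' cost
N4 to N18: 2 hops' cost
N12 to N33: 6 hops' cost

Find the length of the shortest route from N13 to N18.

Settle nodes by increasing distance from N13:
N13: 0
N33: 4  (via N13)
N20: 8  (via N33)
N12: 10  (via N33)
N34: 10  (via N33)
N4: 10  (via N33)
N18: 11  (via N20)
Shortest route: N13 → N33 → N20 → N18 = 11 hops' cost.

11 hops' cost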